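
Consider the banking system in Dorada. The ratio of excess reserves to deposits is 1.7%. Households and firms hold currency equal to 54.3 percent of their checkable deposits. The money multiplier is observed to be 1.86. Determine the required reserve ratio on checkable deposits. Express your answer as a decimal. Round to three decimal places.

Using m = 1.86. Since m = (1 + c)/(c + rr + e), the denominator satisfies c + rr + e = (1 + c)/m = (1 + 0.543) / 1.86 ≈ 0.829570.
With c = 0.543 and e = 0.017, the required reserve ratio on checkable deposits is 0.829570 − 0.543 − 0.017 = 0.26957.

0.270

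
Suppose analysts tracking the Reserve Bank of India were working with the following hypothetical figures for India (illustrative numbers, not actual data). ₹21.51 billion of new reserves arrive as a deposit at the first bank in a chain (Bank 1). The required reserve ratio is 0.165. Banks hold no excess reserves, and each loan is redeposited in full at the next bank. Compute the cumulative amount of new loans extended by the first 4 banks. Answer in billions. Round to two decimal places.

Bank i lends (1 − rr)^i of the original deposit: Bank 1 lends 21.51·0.8350 ≈ 17.9609, Bank 2 lends 21.51·0.8350² ≈ 14.9973, and so on.
Summing a geometric series: total = 21.51·[0.8350·(1 − 0.8350^4) / (1 − 0.8350)] ≈ 55.9374 billion.

₹55.94 billion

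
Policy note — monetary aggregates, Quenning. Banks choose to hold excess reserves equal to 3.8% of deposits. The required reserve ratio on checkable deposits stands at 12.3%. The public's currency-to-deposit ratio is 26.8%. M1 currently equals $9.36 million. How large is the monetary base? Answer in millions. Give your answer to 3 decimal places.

$3.167 million

The money multiplier is m = (1 + c) / (rr + e + c) = (1 + 0.268) / (0.123 + 0.038 + 0.268) ≈ 2.95571.
MB = M / m = 9.36 / 2.95571 ≈ 3.1668 million.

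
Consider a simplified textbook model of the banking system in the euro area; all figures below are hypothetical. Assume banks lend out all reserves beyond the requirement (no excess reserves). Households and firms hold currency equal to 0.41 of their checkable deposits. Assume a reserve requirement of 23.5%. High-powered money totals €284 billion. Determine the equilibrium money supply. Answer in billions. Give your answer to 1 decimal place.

€620.8 billion

The money multiplier is m = (1 + c) / (rr + c) = (1 + 0.41) / (0.235 + 0.41) ≈ 2.18605.
So M = m × MB = 2.18605 × 284 = 620.8382 billion.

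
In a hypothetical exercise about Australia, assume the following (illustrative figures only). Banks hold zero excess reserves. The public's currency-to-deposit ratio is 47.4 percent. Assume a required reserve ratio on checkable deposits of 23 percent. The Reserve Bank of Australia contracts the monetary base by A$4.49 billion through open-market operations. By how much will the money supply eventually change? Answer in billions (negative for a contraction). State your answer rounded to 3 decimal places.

The money multiplier is m = (1 + c) / (rr + c) = (1 + 0.474) / (0.23 + 0.474) = 2.09375.
The sale removes 4.49 billion of base, so ΔM = m × ΔMB = 2.09375 × (−4.49) ≈ -9.4009 billion.

-9.401 billion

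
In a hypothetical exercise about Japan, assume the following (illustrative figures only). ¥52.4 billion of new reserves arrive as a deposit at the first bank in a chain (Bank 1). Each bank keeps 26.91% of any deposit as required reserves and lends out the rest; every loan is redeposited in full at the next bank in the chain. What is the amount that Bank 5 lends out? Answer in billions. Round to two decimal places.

Each bank lends a fraction (1 − rr) = 0.7309 of the deposit it receives, so Bank 5 receives 52.4·0.7309^4 and lends 52.4·0.7309^5 ≈ 10.9300 billion.

¥10.93 billion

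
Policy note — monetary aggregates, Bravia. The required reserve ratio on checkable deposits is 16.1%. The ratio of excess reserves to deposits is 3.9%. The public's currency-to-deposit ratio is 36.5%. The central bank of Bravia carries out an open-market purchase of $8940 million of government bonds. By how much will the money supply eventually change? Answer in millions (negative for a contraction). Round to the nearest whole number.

The money multiplier is m = (1 + c) / (rr + e + c) = (1 + 0.365) / (0.161 + 0.039 + 0.365) ≈ 2.41593.
The purchase adds 8940 million of base, so ΔM = m × ΔMB = 2.41593 × (+8940) = 21598.4142 million.

$21598 million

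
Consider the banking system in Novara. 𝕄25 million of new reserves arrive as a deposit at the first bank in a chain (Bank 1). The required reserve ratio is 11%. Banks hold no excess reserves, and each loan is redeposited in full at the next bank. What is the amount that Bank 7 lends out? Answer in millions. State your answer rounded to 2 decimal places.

𝕄11.06 million

Each bank lends a fraction (1 − rr) = 0.8900 of the deposit it receives, so Bank 7 receives 25·0.8900^6 and lends 25·0.8900^7 ≈ 11.0578 million.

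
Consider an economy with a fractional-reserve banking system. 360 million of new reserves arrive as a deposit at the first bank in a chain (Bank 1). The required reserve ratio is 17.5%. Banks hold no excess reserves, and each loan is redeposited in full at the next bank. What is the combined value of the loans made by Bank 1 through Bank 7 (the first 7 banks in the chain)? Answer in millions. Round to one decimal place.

Bank i lends (1 − rr)^i of the original deposit: Bank 1 lends 360·0.8250 = 297.0000, Bank 2 lends 360·0.8250² = 245.0250, and so on.
Summing a geometric series: total = 360·[0.8250·(1 − 0.8250^7) / (1 − 0.8250)] ≈ 1255.6781 million.

1255.7 million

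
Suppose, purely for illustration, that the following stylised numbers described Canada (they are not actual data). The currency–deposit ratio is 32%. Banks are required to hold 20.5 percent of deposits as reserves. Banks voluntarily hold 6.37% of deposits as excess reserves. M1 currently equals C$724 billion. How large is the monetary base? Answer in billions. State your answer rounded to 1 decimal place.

C$322.9 billion

The money multiplier is m = (1 + c) / (rr + e + c) = (1 + 0.32) / (0.205 + 0.0637 + 0.32) ≈ 2.24223.
MB = M / m = 724 / 2.24223 ≈ 322.8928 billion.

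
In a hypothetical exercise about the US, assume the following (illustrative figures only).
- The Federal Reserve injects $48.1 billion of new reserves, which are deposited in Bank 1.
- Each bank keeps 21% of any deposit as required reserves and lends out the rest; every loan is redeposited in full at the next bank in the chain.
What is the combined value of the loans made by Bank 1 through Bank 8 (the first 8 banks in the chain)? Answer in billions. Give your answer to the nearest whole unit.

Bank i lends (1 − rr)^i of the original deposit: Bank 1 lends 48.1·0.7900 = 37.9990, Bank 2 lends 48.1·0.7900² ≈ 30.0192, and so on.
Summing a geometric series: total = 48.1·[0.7900·(1 − 0.7900^8) / (1 − 0.7900)] ≈ 153.4959 billion.

$153 billion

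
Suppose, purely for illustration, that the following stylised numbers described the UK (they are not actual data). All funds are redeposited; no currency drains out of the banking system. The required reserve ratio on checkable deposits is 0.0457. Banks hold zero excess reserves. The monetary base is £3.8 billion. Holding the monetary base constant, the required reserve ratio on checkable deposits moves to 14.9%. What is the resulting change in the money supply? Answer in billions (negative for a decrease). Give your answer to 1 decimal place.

Initially m₁ = 1 / (0.0457) ≈ 21.8818, so M₁ = 21.8818 × 3.8 ≈ 83.1508 billion.
After the change m₂ = 1 / (0.149) ≈ 6.7114, so M₂ = 6.7114 × 3.8 ≈ 25.5033 billion.
ΔM = M₂ − M₁ = 25.5033 − 83.1508 = -57.6475 billion.

-57.6 billion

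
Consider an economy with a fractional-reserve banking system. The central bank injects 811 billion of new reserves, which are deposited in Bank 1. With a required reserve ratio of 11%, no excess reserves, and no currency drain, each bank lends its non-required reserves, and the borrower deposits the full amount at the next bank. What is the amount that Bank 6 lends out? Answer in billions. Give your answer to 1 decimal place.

Each bank lends a fraction (1 − rr) = 0.8900 of the deposit it receives, so Bank 6 receives 811·0.8900^5 and lends 811·0.8900^6 ≈ 403.0518 billion.

403.1 billion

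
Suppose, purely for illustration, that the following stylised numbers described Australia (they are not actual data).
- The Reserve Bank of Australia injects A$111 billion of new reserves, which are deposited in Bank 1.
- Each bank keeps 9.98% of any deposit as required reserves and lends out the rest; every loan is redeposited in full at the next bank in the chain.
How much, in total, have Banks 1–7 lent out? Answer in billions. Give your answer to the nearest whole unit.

Bank i lends (1 − rr)^i of the original deposit: Bank 1 lends 111·0.9002 = 99.9222, Bank 2 lends 111·0.9002² ≈ 89.9500, and so on.
Summing a geometric series: total = 111·[0.9002·(1 − 0.9002^7) / (1 − 0.9002)] ≈ 521.5965 billion.

A$522 billion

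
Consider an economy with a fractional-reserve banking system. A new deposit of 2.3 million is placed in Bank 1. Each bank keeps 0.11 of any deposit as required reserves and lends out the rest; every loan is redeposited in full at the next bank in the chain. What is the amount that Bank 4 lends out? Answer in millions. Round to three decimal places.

Each bank lends a fraction (1 − rr) = 0.8900 of the deposit it receives, so Bank 4 receives 2.3·0.8900^3 and lends 2.3·0.8900^4 ≈ 1.4431 million.

1.443 million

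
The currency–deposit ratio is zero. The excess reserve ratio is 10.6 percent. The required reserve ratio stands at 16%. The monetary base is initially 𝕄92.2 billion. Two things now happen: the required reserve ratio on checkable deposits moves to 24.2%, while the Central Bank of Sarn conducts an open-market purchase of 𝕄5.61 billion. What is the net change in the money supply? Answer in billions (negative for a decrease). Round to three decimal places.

-65.553 billion

Before: m₁ = 1 / (0.16 + 0.106) ≈ 3.759398, MB₁ = 92.2, so M₁ = 3.759398 × 92.2 ≈ 346.6165 billion.
After: m₂ = 1 / (0.242 + 0.106) ≈ 2.873563, MB₂ = 92.2 + 5.61 = 97.81, so M₂ = 2.873563 × 97.81 ≈ 281.0632 billion.
ΔM = M₂ − M₁ = 281.0632 − 346.6165 = -65.5533 billion.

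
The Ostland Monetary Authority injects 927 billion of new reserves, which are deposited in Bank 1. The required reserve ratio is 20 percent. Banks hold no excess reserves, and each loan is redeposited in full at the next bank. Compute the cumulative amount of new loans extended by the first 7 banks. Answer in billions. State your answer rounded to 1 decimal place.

2930.4 billion

Bank i lends (1 − rr)^i of the original deposit: Bank 1 lends 927·0.8000 = 741.6000, Bank 2 lends 927·0.8000² = 593.2800, and so on.
Summing a geometric series: total = 927·[0.8000·(1 − 0.8000^7) / (1 − 0.8000)] ≈ 2930.3760 billion.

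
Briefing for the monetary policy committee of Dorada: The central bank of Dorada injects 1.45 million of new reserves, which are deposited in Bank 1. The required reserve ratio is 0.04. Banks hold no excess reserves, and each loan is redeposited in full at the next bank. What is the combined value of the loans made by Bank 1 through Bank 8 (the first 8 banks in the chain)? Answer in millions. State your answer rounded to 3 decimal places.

Bank i lends (1 − rr)^i of the original deposit: Bank 1 lends 1.45·0.9600 = 1.3920, Bank 2 lends 1.45·0.9600² ≈ 1.3363, and so on.
Summing a geometric series: total = 1.45·[0.9600·(1 − 0.9600^8) / (1 − 0.9600)] ≈ 9.6956 million.

9.696 million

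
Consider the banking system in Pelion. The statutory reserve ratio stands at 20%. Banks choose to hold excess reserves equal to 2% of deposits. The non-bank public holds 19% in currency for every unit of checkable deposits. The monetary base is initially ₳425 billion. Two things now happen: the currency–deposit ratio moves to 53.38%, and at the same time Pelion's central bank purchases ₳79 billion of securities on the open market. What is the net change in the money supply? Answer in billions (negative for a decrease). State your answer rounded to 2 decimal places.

-208.02 billion

Before: m₁ = (1 + 0.19) / (0.2 + 0.02 + 0.19) ≈ 2.902439, MB₁ = 425, so M₁ = 2.902439 × 425 ≈ 1233.5366 billion.
After: m₂ = (1 + 0.5338) / (0.2 + 0.02 + 0.5338) ≈ 2.034757, MB₂ = 425 + 79 = 504, so M₂ = 2.034757 × 504 ≈ 1025.5175 billion.
ΔM = M₂ − M₁ = 1025.5175 − 1233.5366 = -208.0191 billion.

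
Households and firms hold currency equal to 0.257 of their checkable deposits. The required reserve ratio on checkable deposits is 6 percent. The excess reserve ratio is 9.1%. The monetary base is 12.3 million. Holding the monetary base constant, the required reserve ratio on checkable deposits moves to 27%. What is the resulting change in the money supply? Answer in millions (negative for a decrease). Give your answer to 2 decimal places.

Initially m₁ = (1 + 0.257) / (0.06 + 0.091 + 0.257) ≈ 3.08088, so M₁ = 3.08088 × 12.3 ≈ 37.8948 million.
After the change m₂ = (1 + 0.257) / (0.27 + 0.091 + 0.257) ≈ 2.03398, so M₂ = 2.03398 × 12.3 ≈ 25.018 million.
ΔM = M₂ − M₁ = 25.018 − 37.8948 = -12.8768 million.

-12.88 million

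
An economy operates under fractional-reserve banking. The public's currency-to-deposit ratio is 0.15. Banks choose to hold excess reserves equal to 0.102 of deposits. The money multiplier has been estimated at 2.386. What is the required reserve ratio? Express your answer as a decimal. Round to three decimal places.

0.230

Using m = 2.386. Since m = (1 + c)/(c + rr + e), the denominator satisfies c + rr + e = (1 + c)/m = (1 + 0.15) / 2.386 ≈ 0.481978.
With c = 0.15 and e = 0.102, the required reserve ratio is 0.481978 − 0.15 − 0.102 = 0.229978.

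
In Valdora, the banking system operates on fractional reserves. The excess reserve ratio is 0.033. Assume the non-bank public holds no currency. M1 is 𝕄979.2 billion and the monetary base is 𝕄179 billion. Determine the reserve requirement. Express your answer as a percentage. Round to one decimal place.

15.0%

Using m = M/MB = 979.2/179 ≈ 5.470391. Since m = (1 + c)/(c + rr + e), the denominator satisfies c + rr + e = (1 + c)/m = (1 + 0) / 5.470391 ≈ 0.182802.
With c = 0 and e = 0.033, the reserve requirement is 0.182802 − 0 − 0.033 = 0.149802.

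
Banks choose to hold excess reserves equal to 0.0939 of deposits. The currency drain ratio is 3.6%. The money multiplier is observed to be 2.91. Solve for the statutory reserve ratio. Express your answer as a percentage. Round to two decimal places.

Using m = 2.91. Since m = (1 + c)/(c + rr + e), the denominator satisfies c + rr + e = (1 + c)/m = (1 + 0.036) / 2.91 ≈ 0.356014.
With c = 0.036 and e = 0.0939, the statutory reserve ratio is 0.356014 − 0.036 − 0.0939 = 0.226114.

22.61%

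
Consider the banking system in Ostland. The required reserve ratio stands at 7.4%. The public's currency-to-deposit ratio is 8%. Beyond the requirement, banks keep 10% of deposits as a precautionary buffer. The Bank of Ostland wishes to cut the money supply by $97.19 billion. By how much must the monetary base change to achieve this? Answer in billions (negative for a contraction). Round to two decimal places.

-22.86 billion

The money multiplier is m = (1 + c) / (rr + e + c) = (1 + 0.08) / (0.074 + 0.1 + 0.08) ≈ 4.25197.
ΔMB = ΔM / m = (−97.19) / 4.25197 ≈ -22.8576 billion.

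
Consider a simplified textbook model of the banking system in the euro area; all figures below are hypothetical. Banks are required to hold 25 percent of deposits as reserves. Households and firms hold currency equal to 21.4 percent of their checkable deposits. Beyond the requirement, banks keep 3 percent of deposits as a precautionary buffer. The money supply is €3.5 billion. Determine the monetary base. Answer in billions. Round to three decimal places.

€1.424 billion

The money multiplier is m = (1 + c) / (rr + e + c) = (1 + 0.214) / (0.25 + 0.03 + 0.214) ≈ 2.45749.
MB = M / m = 3.5 / 2.45749 ≈ 1.4242 billion.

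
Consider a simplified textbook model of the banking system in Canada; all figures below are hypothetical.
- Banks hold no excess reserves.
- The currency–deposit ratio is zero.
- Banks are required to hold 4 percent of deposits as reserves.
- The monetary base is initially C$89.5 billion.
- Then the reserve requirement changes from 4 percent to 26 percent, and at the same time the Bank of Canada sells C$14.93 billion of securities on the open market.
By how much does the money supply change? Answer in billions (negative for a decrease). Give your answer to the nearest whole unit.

Before: m₁ = 1 / (0.04) = 25, MB₁ = 89.5, so M₁ = 25 × 89.5 = 2237.5 billion.
After: m₂ = 1 / (0.26) ≈ 3.8462, MB₂ = 89.5 − 14.93 = 74.57, so M₂ = 3.8462 × 74.57 ≈ 286.8111 billion.
ΔM = M₂ − M₁ = 286.8111 − 2237.5 = -1950.6889 billion.

-1951 billion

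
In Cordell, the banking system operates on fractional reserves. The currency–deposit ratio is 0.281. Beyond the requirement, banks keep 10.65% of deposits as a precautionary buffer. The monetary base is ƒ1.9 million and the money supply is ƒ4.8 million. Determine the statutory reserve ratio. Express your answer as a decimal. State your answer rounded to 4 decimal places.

0.1196

Using m = M/MB = 4.8/1.9 ≈ 2.526316. Since m = (1 + c)/(c + rr + e), the denominator satisfies c + rr + e = (1 + c)/m = (1 + 0.281) / 2.526316 ≈ 0.507062.
With c = 0.281 and e = 0.1065, the statutory reserve ratio is 0.507062 − 0.281 − 0.1065 = 0.119562.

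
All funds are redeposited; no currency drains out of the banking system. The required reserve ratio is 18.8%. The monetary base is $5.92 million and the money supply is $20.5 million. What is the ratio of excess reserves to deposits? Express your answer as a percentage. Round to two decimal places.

10.08%

Using m = M/MB = 20.5/5.92 ≈ 3.462838. Since m = (1 + c)/(c + rr + e), the denominator satisfies c + rr + e = (1 + c)/m = (1 + 0) / 3.462838 ≈ 0.288780.
With c = 0 and rr = 0.188, the ratio of excess reserves to deposits is 0.288780 − 0 − 0.188 = 0.10078.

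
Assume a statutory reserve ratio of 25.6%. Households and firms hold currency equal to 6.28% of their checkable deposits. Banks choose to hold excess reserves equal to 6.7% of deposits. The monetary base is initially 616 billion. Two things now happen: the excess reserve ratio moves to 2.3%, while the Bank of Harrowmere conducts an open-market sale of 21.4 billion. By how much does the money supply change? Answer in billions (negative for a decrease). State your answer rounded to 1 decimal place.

Before: m₁ = (1 + 0.0628) / (0.256 + 0.067 + 0.0628) ≈ 2.75480, MB₁ = 616, so M₁ = 2.75480 × 616 = 1696.9568 billion.
After: m₂ = (1 + 0.0628) / (0.256 + 0.023 + 0.0628) ≈ 3.10942, MB₂ = 616 − 21.4 = 594.6, so M₂ = 3.10942 × 594.6 ≈ 1848.8611 billion.
ΔM = M₂ − M₁ = 1848.8611 − 1696.9568 = 151.9043 billion.

151.9 billion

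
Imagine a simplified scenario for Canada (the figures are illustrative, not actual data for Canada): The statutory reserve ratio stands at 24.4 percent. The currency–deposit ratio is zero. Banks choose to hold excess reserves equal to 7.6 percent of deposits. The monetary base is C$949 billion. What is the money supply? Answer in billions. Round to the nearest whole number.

The money multiplier is m = 1 / (rr + e) = 1 / (0.244 + 0.076) = 3.1250.
So M = m × MB = 3.1250 × 949 = 2965.625 billion.

C$2966 billion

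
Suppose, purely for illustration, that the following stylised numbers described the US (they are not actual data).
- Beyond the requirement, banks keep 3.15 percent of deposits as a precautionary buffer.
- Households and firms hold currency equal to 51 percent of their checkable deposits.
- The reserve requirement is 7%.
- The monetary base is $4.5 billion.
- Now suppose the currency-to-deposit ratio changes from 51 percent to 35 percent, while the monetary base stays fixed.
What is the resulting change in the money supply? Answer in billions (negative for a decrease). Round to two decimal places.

Initially m₁ = (1 + 0.51) / (0.07 + 0.0315 + 0.51) ≈ 2.4693, so M₁ = 2.4693 × 4.5 ≈ 11.1119 billion.
After the change m₂ = (1 + 0.35) / (0.07 + 0.0315 + 0.35) ≈ 2.99, so M₂ = 2.99 × 4.5 = 13.455 billion.
ΔM = M₂ − M₁ = 13.455 − 11.1119 = 2.3431 billion.

$2.34 billion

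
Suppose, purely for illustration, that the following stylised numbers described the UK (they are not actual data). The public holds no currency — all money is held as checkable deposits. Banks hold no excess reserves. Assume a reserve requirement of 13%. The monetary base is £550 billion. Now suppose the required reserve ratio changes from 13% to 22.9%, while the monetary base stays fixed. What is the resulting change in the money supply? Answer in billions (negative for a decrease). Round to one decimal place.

-1829.0 billion

Initially m₁ = 1 / (0.13) ≈ 7.69231, so M₁ = 7.69231 × 550 = 4230.7705 billion.
After the change m₂ = 1 / (0.229) ≈ 4.36681, so M₂ = 4.36681 × 550 = 2401.7455 billion.
ΔM = M₂ − M₁ = 2401.7455 − 4230.7705 = -1829.025 billion.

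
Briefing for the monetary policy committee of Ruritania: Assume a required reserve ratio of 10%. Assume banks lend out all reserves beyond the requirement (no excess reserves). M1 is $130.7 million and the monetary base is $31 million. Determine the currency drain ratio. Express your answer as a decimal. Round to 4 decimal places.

Using m = M/MB = 130.7/31 ≈ 4.216129. From m = (1 + c)/(c + rr + e), rearranging gives 1 + c = m·(c + rr + e), so c·(1 − m) = m·(rr + e) − 1.
Hence c = [m·(rr + e) − 1]/(1 − m) = [4.216129 × (0.1 + 0) − 1] / (1 − 4.216129) ≈ 0.179840.

0.1798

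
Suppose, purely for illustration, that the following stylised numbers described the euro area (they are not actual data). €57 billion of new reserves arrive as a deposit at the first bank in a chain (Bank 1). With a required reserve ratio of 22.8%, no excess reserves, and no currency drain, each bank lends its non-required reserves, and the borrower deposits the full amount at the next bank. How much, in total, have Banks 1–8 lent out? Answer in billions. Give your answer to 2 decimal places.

Bank i lends (1 − rr)^i of the original deposit: Bank 1 lends 57·0.7720 = 44.0040, Bank 2 lends 57·0.7720² ≈ 33.9711, and so on.
Summing a geometric series: total = 57·[0.7720·(1 − 0.7720^8) / (1 − 0.7720)] ≈ 168.6502 billion.

€168.65 billion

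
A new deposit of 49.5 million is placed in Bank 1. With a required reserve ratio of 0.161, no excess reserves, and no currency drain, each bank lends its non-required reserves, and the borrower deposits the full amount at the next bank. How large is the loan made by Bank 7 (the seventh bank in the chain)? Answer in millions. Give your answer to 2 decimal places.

Each bank lends a fraction (1 − rr) = 0.8390 of the deposit it receives, so Bank 7 receives 49.5·0.8390^6 and lends 49.5·0.8390^7 ≈ 14.4857 million.

14.49 million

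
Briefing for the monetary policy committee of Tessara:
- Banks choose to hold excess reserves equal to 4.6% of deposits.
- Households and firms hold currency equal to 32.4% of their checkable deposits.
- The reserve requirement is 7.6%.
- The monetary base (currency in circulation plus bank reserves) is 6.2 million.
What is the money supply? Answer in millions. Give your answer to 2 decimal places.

18.41 million

The money multiplier is m = (1 + c) / (rr + e + c) = (1 + 0.324) / (0.076 + 0.046 + 0.324) ≈ 2.9686.
So M = m × MB = 2.9686 × 6.2 ≈ 18.4053 million.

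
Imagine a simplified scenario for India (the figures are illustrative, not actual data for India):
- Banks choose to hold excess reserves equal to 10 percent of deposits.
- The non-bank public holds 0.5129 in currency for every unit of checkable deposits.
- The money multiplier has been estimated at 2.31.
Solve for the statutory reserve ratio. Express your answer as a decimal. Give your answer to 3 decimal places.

0.042

Using m = 2.31. Since m = (1 + c)/(c + rr + e), the denominator satisfies c + rr + e = (1 + c)/m = (1 + 0.5129) / 2.31 ≈ 0.654935.
With c = 0.5129 and e = 0.1, the statutory reserve ratio is 0.654935 − 0.5129 − 0.1 = 0.042035.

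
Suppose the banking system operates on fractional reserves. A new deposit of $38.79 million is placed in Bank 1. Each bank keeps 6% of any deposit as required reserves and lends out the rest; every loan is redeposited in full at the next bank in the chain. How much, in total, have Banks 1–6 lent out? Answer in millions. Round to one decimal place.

$188.5 million

Bank i lends (1 − rr)^i of the original deposit: Bank 1 lends 38.79·0.9400 = 36.4626, Bank 2 lends 38.79·0.9400² ≈ 34.2748, and so on.
Summing a geometric series: total = 38.79·[0.9400·(1 − 0.9400^6) / (1 − 0.9400)] ≈ 188.4692 million.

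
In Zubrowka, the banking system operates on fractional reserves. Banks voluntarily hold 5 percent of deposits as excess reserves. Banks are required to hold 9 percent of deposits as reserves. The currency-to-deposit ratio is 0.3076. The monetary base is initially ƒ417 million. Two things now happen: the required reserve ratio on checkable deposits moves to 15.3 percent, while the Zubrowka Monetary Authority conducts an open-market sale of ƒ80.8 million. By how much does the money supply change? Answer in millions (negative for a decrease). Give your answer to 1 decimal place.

Before: m₁ = (1 + 0.3076) / (0.09 + 0.05 + 0.3076) ≈ 2.92136, MB₁ = 417, so M₁ = 2.92136 × 417 ≈ 1218.2071 million.
After: m₂ = (1 + 0.3076) / (0.153 + 0.05 + 0.3076) ≈ 2.56091, MB₂ = 417 − 80.8 = 336.2, so M₂ = 2.56091 × 336.2 ≈ 860.9779 million.
ΔM = M₂ − M₁ = 860.9779 − 1218.2071 = -357.2292 million.

-357.2 million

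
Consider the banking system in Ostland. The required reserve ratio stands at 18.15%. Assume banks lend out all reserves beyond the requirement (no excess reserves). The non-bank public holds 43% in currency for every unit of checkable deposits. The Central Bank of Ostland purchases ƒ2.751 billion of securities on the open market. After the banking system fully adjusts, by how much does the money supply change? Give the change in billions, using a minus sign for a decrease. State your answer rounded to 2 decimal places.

The money multiplier is m = (1 + c) / (rr + c) = (1 + 0.43) / (0.1815 + 0.43) ≈ 2.3385.
The purchase adds 2.751 billion of base, so ΔM = m × ΔMB = 2.3385 × (+2.751) ≈ 6.4332 billion.

ƒ6.43 billion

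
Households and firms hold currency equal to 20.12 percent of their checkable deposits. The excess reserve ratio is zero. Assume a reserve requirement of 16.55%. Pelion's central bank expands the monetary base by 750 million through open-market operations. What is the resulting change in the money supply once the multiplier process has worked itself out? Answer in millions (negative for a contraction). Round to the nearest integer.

2457 million

The money multiplier is m = (1 + c) / (rr + c) = (1 + 0.2012) / (0.1655 + 0.2012) ≈ 3.2757.
The purchase adds 750 million of base, so ΔM = m × ΔMB = 3.2757 × (+750) = 2456.775 million.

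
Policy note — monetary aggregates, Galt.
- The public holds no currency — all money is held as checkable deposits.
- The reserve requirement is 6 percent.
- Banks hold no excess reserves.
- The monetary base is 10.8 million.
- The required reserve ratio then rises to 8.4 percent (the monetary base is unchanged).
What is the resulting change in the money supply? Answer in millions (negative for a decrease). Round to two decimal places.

Initially m₁ = 1 / (0.06) ≈ 16.66667, so M₁ = 16.66667 × 10.8 ≈ 180 million.
After the change m₂ = 1 / (0.084) ≈ 11.90476, so M₂ = 11.90476 × 10.8 ≈ 128.5714 million.
ΔM = M₂ − M₁ = 128.5714 − 180 = -51.4286 million.

-51.43 million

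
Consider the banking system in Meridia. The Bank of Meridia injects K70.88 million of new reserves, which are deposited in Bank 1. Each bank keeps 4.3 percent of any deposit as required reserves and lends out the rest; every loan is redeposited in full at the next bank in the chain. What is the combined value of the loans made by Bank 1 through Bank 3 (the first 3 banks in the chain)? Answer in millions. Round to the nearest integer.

K195 million

Bank i lends (1 − rr)^i of the original deposit: Bank 1 lends 70.88·0.9570 ≈ 67.8322, Bank 2 lends 70.88·0.9570² ≈ 64.9154, and so on.
Summing a geometric series: total = 70.88·[0.9570·(1 − 0.9570^3) / (1 − 0.9570)] ≈ 194.8716 million.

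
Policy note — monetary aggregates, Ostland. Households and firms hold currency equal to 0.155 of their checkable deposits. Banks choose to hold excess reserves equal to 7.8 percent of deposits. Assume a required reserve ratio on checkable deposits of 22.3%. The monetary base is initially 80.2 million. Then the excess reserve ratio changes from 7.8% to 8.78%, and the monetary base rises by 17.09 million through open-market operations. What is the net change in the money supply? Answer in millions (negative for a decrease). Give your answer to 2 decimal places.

38.10 million

Before: m₁ = (1 + 0.155) / (0.223 + 0.078 + 0.155) ≈ 2.53289, MB₁ = 80.2, so M₁ = 2.53289 × 80.2 ≈ 203.1378 million.
After: m₂ = (1 + 0.155) / (0.223 + 0.0878 + 0.155) ≈ 2.47960, MB₂ = 80.2 + 17.09 = 97.29, so M₂ = 2.47960 × 97.29 ≈ 241.2403 million.
ΔM = M₂ − M₁ = 241.2403 − 203.1378 = 38.1025 million.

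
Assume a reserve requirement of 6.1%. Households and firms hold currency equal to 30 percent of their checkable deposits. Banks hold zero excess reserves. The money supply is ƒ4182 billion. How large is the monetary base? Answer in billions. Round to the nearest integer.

The money multiplier is m = (1 + c) / (rr + c) = (1 + 0.3) / (0.061 + 0.3) ≈ 3.60111.
MB = M / m = 4182 / 3.60111 ≈ 1161.3086 billion.

ƒ1161 billion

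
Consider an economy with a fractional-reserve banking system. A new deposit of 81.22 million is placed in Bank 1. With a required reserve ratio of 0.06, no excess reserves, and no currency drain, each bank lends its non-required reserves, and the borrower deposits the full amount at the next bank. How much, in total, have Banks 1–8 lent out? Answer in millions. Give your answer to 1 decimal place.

496.8 million

Bank i lends (1 − rr)^i of the original deposit: Bank 1 lends 81.22·0.9400 = 76.3468, Bank 2 lends 81.22·0.9400² ≈ 71.7660, and so on.
Summing a geometric series: total = 81.22·[0.9400·(1 − 0.9400^8) / (1 − 0.9400)] ≈ 496.8027 million.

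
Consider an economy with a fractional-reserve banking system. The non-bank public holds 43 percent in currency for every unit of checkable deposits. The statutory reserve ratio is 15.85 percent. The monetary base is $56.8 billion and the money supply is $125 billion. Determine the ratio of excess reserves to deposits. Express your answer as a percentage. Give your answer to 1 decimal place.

Using m = M/MB = 125/56.8 ≈ 2.200704. Since m = (1 + c)/(c + rr + e), the denominator satisfies c + rr + e = (1 + c)/m = (1 + 0.43) / 2.200704 ≈ 0.649792.
With c = 0.43 and rr = 0.1585, the ratio of excess reserves to deposits is 0.649792 − 0.43 − 0.1585 = 0.061292.

6.1%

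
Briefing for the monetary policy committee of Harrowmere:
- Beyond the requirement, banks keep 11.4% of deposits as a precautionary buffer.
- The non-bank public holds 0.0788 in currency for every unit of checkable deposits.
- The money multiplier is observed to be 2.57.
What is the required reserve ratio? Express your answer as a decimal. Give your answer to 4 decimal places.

0.2270

Using m = 2.57. Since m = (1 + c)/(c + rr + e), the denominator satisfies c + rr + e = (1 + c)/m = (1 + 0.0788) / 2.57 ≈ 0.419767.
With c = 0.0788 and e = 0.114, the required reserve ratio is 0.419767 − 0.0788 − 0.114 = 0.226967.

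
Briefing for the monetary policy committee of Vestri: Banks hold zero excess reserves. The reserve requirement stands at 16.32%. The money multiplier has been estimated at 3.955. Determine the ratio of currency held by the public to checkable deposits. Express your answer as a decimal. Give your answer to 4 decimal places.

0.1200

Using m = 3.955. From m = (1 + c)/(c + rr + e), rearranging gives 1 + c = m·(c + rr + e), so c·(1 − m) = m·(rr + e) − 1.
Hence c = [m·(rr + e) − 1]/(1 − m) = [3.955 × (0.1632 + 0) − 1] / (1 − 3.955) ≈ 0.119981.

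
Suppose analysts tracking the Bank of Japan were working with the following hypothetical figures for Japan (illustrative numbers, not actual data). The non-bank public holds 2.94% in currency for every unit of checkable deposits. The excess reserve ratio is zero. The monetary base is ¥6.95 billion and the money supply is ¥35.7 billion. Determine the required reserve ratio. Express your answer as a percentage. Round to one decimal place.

Using m = M/MB = 35.7/6.95 ≈ 5.136691. Since m = (1 + c)/(c + rr + e), the denominator satisfies c + rr + e = (1 + c)/m = (1 + 0.0294) / 5.136691 ≈ 0.200401.
With c = 0.0294 and e = 0, the required reserve ratio is 0.200401 − 0.0294 − 0 = 0.171001.

17.1%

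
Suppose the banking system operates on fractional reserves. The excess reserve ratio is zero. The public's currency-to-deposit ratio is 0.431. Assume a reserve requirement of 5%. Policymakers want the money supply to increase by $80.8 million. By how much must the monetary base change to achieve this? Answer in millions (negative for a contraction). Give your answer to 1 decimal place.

$27.2 million

The money multiplier is m = (1 + c) / (rr + c) = (1 + 0.431) / (0.05 + 0.431) ≈ 2.9751.
ΔMB = ΔM / m = (+80.8) / 2.9751 ≈ 27.1588 million.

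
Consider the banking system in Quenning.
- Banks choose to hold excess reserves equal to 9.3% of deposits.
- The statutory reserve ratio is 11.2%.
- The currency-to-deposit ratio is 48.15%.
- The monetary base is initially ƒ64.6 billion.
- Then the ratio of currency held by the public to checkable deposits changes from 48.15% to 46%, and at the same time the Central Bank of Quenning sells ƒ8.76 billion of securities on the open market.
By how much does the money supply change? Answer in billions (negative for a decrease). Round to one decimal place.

-16.8 billion

Before: m₁ = (1 + 0.4815) / (0.112 + 0.093 + 0.4815) ≈ 2.1580, MB₁ = 64.6, so M₁ = 2.1580 × 64.6 = 139.4068 billion.
After: m₂ = (1 + 0.46) / (0.112 + 0.093 + 0.46) ≈ 2.1955, MB₂ = 64.6 − 8.76 = 55.84, so M₂ = 2.1955 × 55.84 ≈ 122.5967 billion.
ΔM = M₂ − M₁ = 122.5967 − 139.4068 = -16.8101 billion.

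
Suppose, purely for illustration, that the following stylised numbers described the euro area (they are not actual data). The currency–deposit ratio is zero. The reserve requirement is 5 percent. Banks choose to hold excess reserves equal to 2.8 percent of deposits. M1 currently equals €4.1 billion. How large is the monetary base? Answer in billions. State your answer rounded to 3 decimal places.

€0.320 billion

The money multiplier is m = 1 / (rr + e) = 1 / (0.05 + 0.028) ≈ 12.82051.
MB = M / m = 4.1 / 12.82051 ≈ 0.3198 billion.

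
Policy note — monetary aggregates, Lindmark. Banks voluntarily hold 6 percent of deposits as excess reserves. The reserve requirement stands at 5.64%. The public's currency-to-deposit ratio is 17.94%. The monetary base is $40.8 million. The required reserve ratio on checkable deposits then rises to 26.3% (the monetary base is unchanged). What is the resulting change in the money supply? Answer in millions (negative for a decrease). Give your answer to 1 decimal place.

-66.9 million

Initially m₁ = (1 + 0.1794) / (0.0564 + 0.06 + 0.1794) ≈ 3.9872, so M₁ = 3.9872 × 40.8 ≈ 162.6778 million.
After the change m₂ = (1 + 0.1794) / (0.263 + 0.06 + 0.1794) ≈ 2.3475, so M₂ = 2.3475 × 40.8 = 95.778 million.
ΔM = M₂ − M₁ = 95.778 − 162.6778 = -66.8998 million.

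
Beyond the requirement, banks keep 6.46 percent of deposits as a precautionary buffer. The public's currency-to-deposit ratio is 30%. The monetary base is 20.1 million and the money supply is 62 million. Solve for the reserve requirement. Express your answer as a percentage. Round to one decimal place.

Using m = M/MB = 62/20.1 ≈ 3.084577. Since m = (1 + c)/(c + rr + e), the denominator satisfies c + rr + e = (1 + c)/m = (1 + 0.3) / 3.084577 ≈ 0.421452.
With c = 0.3 and e = 0.0646, the reserve requirement is 0.421452 − 0.3 − 0.0646 = 0.056852.

5.7%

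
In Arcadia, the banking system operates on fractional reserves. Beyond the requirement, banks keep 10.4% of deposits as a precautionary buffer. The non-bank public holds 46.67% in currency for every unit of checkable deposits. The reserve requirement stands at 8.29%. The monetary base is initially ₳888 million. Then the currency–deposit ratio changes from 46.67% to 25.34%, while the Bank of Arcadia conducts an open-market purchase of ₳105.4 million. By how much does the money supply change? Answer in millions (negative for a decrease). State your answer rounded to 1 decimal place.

Before: m₁ = (1 + 0.4667) / (0.0829 + 0.104 + 0.4667) ≈ 2.24403, MB₁ = 888, so M₁ = 2.24403 × 888 ≈ 1992.6986 million.
After: m₂ = (1 + 0.2534) / (0.0829 + 0.104 + 0.2534) ≈ 2.84670, MB₂ = 888 + 105.4 = 993.4, so M₂ = 2.84670 × 993.4 ≈ 2827.9118 million.
ΔM = M₂ − M₁ = 2827.9118 − 1992.6986 = 835.2132 million.

₳835.2 million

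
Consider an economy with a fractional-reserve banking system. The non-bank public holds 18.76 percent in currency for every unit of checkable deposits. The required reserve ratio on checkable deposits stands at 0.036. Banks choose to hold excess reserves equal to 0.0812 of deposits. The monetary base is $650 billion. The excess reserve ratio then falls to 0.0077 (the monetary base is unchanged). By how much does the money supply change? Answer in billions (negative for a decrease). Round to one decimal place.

$804.8 billion

Initially m₁ = (1 + 0.1876) / (0.036 + 0.0812 + 0.1876) ≈ 3.89633, so M₁ = 3.89633 × 650 = 2532.6145 billion.
After the change m₂ = (1 + 0.1876) / (0.036 + 0.0077 + 0.1876) ≈ 5.13446, so M₂ = 5.13446 × 650 = 3337.399 billion.
ΔM = M₂ − M₁ = 3337.399 − 2532.6145 = 804.7845 billion.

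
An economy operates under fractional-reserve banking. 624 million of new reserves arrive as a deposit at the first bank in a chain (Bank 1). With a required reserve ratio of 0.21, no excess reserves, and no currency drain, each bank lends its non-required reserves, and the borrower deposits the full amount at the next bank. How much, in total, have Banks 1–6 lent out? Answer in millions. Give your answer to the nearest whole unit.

1777 million

Bank i lends (1 − rr)^i of the original deposit: Bank 1 lends 624·0.7900 = 492.9600, Bank 2 lends 624·0.7900² = 389.4384, and so on.
Summing a geometric series: total = 624·[0.7900·(1 − 0.7900^6) / (1 − 0.7900)] ≈ 1776.7981 million.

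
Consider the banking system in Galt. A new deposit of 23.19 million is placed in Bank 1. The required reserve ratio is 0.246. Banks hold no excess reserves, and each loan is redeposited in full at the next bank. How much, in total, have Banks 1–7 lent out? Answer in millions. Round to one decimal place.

Bank i lends (1 − rr)^i of the original deposit: Bank 1 lends 23.19·0.7540 ≈ 17.4853, Bank 2 lends 23.19·0.7540² ≈ 13.1839, and so on.
Summing a geometric series: total = 23.19·[0.7540·(1 − 0.7540^7) / (1 − 0.7540)] ≈ 61.2306 million.

61.2 million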